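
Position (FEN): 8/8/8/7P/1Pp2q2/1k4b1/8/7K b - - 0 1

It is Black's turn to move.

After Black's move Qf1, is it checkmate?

yes

After Qf1: white king on h1; in check: yes, from the black queen on f1.
King squares — g1: attacked by Qf1; g2: attacked by Qf1; h2: attacked by Bg3.
White has no legal moves → checkmate.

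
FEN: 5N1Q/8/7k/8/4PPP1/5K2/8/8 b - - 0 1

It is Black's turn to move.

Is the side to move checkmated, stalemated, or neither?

Black to move; black king on h6.
In check: yes, from the white queen on h8.
King squares — g5: attacked by Pf4; h5: attacked by Pg4; g6: attacked by Nf8; g7: attacked by Qh8; h7: attacked by Nf8.
Legal moves for Black: none.
In check with no legal moves → checkmate.

checkmate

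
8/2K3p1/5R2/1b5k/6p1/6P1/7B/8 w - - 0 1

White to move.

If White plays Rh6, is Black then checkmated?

no

After Rh6: black king on h5; in check: yes, from the white rook on h6.
Black has 3 legal replies: Kxh6, Kg5, gxh6.
In check but a legal move exists → not checkmate.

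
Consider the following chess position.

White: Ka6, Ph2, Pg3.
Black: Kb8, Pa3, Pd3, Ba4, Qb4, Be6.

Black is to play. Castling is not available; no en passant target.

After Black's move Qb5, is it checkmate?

yes

After Qb5: white king on a6; in check: yes, from the black queen on b5.
King squares — a5: attacked by Qb5; b5: attacked by Ba4; b6: attacked by Qb5; a7: attacked by Kb8; b7: attacked by Qb5.
White has no legal moves → checkmate.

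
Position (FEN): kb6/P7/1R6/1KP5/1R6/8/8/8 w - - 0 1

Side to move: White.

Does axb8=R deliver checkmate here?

no

After axb8=R: black king on a8; in check: yes, from the white rook on b8.
Black has 1 legal reply: Ka7.
In check but a legal move exists → not checkmate.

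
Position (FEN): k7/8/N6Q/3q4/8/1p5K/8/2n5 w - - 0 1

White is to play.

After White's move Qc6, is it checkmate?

After Qc6: black king on a8; in check: yes, from the white queen on c6.
Black has 2 legal replies: Ka7, Qxc6.
In check but a legal move exists → not checkmate.

no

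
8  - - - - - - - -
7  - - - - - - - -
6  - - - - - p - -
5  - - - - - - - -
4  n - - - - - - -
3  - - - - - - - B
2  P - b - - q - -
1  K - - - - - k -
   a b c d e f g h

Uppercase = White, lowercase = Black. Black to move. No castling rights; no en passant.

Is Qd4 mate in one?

After Qd4: white king on a1; in check: yes, from the black queen on d4.
King squares — b1: attacked by Bc2; a2: own pawn; b2: attacked by Na4.
White has no legal moves → checkmate.

yes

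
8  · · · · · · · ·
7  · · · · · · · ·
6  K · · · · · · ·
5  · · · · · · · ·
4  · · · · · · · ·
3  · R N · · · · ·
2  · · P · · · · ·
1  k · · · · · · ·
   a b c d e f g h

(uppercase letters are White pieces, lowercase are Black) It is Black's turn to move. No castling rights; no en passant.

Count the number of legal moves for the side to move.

0

Black to move; king on a1.
In check: no.
Legal moves: none.
Count: 0.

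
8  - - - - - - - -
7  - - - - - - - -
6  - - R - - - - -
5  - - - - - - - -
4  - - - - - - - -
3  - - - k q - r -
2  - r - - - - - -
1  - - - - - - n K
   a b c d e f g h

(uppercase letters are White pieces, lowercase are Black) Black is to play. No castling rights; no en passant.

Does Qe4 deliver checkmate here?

After Qe4: white king on h1; in check: yes, from the black queen on e4.
King squares — g1: attacked by Rg3; g2: attacked by Rb2; h2: attacked by Rb2.
White has no legal moves → checkmate.

yes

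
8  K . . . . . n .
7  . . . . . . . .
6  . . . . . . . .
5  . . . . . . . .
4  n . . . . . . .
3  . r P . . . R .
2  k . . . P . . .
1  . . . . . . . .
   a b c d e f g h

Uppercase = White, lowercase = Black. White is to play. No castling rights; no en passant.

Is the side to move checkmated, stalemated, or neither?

neither

White to move; white king on a8.
In check: no.
Legal moves for White: Ka7, Rxg8, Rg7, Rg6, Rg5, Rg4, Rh3, Rf3, Re3, Rd3, Rg2, Rg1, c4, e3, e4.
White has 15 legal moves and is not in check → neither.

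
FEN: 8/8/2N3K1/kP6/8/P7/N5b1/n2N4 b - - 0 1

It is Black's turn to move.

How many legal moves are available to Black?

4

Black to move; king on a5.
In check: yes, from the white knight on c6.
Legal moves: Kb6, Kxb5, Ka4, Bxc6.
Count: 4.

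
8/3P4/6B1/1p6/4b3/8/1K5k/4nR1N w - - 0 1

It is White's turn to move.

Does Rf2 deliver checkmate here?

no

After Rf2: black king on h2; in check: yes, from the white rook on f2.
Black has 5 legal replies: Kh3, Kxh1, Kg1, Bg2, Ng2.
In check but a legal move exists → not checkmate.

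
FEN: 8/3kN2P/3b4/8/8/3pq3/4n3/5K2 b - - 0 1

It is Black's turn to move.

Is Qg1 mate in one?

yes

After Qg1: white king on f1; in check: yes, from the black queen on g1.
King squares — e1: attacked by Qg1; g1: attacked by Ne2; e2: attacked by Pd3; f2: attacked by Qg1; g2: attacked by Qg1.
White has no legal moves → checkmate.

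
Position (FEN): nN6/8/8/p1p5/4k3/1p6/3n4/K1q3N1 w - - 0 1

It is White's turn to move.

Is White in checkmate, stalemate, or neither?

checkmate

White to move; white king on a1.
In check: yes, from the black queen on c1.
King squares — b1: attacked by Qc1; a2: attacked by Pb3; b2: attacked by Qc1.
Legal moves for White: none.
In check with no legal moves → checkmate.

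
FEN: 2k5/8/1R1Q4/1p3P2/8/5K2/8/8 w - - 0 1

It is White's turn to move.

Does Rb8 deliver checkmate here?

yes

After Rb8: black king on c8; in check: yes, from the white rook on b8.
King squares — b7: attacked by Rb8; c7: attacked by Qd6; d7: attacked by Qd6; b8: attacked by Qd6; d8: attacked by Qd6.
Black has no legal moves → checkmate.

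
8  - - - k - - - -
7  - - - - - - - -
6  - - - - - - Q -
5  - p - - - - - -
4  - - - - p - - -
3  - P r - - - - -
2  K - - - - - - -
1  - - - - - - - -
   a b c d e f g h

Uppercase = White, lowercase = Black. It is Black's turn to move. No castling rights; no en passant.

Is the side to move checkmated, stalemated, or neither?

neither

Black to move; black king on d8.
In check: no.
Legal moves for Black include: Kc8, Ke7, Kd7, Kc7, Rc8, Rc7, Rc6, Rc5, Rc4, Rh3, Rg3, Rf3, Re3, Rd3, Rxb3, Rc2+, Rc1, b4, ... (list truncated; more exist).
Black has legal moves and is not in check → neither.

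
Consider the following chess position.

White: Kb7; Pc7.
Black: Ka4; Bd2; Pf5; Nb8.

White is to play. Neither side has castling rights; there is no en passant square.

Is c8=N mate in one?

no

After c8=N: black king on a4; in check: no.
Black is not in check, so this cannot be checkmate.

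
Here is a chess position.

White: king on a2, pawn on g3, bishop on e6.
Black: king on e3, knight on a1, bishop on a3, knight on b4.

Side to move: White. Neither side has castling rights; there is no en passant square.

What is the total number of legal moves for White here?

White to move; king on a2.
In check: yes, from the black knight on b4.
Legal moves: Kxa3, Kb1, Kxa1.
Count: 3.

3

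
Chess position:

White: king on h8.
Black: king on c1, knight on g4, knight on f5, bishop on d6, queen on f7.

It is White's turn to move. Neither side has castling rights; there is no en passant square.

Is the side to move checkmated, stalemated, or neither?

White to move; white king on h8.
In check: no.
King squares — g7: attacked by Nf5; h7: attacked by Qf7; g8: attacked by Qf7.
Legal moves for White: none.
Not in check and no legal moves → stalemate.

stalemate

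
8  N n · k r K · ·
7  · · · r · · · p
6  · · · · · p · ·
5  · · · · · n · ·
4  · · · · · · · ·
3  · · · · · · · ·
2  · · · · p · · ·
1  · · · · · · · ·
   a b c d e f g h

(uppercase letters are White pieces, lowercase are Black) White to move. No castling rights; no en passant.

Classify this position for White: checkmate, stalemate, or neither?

White to move; white king on f8.
In check: yes, from the black rook on e8.
King squares — e7: attacked by Nf5; f7: attacked by Rd7; g7: attacked by Nf5; e8: attacked by Kd8; g8: attacked by Re8.
Legal moves for White: none.
In check with no legal moves → checkmate.

checkmate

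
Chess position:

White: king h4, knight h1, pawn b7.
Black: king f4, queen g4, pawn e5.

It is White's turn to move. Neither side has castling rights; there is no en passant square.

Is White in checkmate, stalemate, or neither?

checkmate

White to move; white king on h4.
In check: yes, from the black queen on g4.
King squares — g3: attacked by Kf4; h3: attacked by Qg4; g4: attacked by Kf4; g5: attacked by Kf4; h5: attacked by Qg4.
Legal moves for White: none.
In check with no legal moves → checkmate.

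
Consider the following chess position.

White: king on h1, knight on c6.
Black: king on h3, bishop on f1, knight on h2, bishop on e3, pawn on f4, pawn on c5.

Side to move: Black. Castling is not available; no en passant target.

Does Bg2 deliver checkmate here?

After Bg2: white king on h1; in check: yes, from the black bishop on g2.
King squares — g1: attacked by Be3; g2: attacked by Kh3; h2: attacked by Kh3.
White has no legal moves → checkmate.

yes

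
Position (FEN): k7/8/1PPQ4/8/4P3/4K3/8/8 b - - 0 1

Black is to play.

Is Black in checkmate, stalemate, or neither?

stalemate

Black to move; black king on a8.
In check: no.
King squares — a7: attacked by Pb6; b7: attacked by Pc6; b8: attacked by Qd6.
Legal moves for Black: none.
Not in check and no legal moves → stalemate.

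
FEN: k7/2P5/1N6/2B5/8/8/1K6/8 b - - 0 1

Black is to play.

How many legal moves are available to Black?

Black to move; king on a8.
In check: yes, from the white knight on b6.
Legal moves: Kb7, Ka7.
Count: 2.

2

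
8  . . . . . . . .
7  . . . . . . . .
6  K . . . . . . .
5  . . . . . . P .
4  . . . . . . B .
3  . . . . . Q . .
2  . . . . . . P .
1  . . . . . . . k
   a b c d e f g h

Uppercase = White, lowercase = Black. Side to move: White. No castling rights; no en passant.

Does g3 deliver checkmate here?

After g3: black king on h1; in check: yes, from the white queen on f3.
Black has 2 legal replies: Kh2, Kg1.
In check but a legal move exists → not checkmate.

no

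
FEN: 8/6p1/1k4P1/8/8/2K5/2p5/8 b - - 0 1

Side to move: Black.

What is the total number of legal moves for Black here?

Black to move; king on b6.
In check: no.
Legal moves: Kc7, Kb7, Ka7, Kc6, Ka6, Kc5, Kb5, Ka5, c1=Q+, c1=R+, c1=B, c1=N.
Count: 12.

12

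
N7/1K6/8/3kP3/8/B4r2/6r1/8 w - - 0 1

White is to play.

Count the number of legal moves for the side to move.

White to move; king on b7.
In check: no.
Legal moves: Nc7+, Nb6+, Kc8, Kb8, Kc7, Ka7, Kb6, Ka6, Bf8, Be7, Bd6, Bc5, Bb4, Bb2, Bc1, e6.
Count: 16.

16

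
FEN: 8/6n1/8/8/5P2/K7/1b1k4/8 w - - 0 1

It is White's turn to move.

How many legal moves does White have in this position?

5

White to move; king on a3.
In check: yes, from the black bishop on b2.
Legal moves: Kb4, Ka4, Kb3, Kxb2, Ka2.
Count: 5.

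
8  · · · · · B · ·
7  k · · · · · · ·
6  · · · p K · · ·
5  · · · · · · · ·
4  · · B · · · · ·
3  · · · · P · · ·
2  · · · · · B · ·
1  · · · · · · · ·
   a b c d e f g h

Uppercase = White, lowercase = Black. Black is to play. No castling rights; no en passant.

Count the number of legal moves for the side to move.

5

Black to move; king on a7.
In check: no.
Legal moves: Kb8, Ka8, Kb7, Kb6, d5.
Count: 5.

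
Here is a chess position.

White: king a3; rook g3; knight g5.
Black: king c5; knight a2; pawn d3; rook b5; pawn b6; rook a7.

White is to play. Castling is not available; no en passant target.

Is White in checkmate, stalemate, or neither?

checkmate

White to move; white king on a3.
In check: yes, from the black rook on a7.
King squares — a2: attacked by Ra7; b2: attacked by Rb5; b3: attacked by Rb5; a4: attacked by Ra7; b4: attacked by Na2.
Legal moves for White: none.
In check with no legal moves → checkmate.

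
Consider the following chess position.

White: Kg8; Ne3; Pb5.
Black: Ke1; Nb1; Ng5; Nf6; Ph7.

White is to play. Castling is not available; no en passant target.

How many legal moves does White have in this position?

3

White to move; king on g8.
In check: yes, from the black knight on f6.
Legal moves: Kh8, Kf8, Kg7.
Count: 3.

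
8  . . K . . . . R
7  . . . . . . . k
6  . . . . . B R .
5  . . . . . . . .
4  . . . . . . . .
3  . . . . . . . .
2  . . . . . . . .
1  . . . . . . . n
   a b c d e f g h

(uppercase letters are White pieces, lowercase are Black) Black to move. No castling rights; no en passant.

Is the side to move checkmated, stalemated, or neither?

neither

Black to move; black king on h7.
In check: yes, from the white rook on h8.
Legal moves for Black: Kxg6.
Black is in check but has 1 legal move → neither.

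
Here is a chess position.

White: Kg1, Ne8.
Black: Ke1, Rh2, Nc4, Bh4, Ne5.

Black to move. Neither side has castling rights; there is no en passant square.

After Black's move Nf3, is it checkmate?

yes

After Nf3: white king on g1; in check: yes, from the black knight on f3.
King squares — f1: attacked by Ke1; h1: attacked by Rh2; f2: attacked by Ke1; g2: attacked by Rh2; h2: attacked by Nf3.
White has no legal moves → checkmate.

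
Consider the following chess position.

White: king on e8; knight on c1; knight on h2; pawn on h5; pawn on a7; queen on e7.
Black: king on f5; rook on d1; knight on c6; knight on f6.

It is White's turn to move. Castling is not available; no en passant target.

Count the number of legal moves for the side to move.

White to move; king on e8.
In check: yes, from the black knight on f6.
Legal moves: Kf8, Kf7, Qxf6+.
Count: 3.

3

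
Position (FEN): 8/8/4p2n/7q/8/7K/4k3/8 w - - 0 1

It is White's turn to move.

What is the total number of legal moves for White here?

2

White to move; king on h3.
In check: yes, from the black queen on h5.
Legal moves: Kg3, Kg2.
Count: 2.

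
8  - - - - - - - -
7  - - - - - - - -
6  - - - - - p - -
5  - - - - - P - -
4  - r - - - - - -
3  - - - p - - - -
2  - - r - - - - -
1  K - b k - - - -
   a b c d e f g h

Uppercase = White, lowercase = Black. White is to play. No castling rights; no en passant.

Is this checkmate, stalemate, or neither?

stalemate

White to move; white king on a1.
In check: no.
King squares — b1: attacked by Rb4; a2: attacked by Rc2; b2: attacked by Bc1.
Legal moves for White: none.
Not in check and no legal moves → stalemate.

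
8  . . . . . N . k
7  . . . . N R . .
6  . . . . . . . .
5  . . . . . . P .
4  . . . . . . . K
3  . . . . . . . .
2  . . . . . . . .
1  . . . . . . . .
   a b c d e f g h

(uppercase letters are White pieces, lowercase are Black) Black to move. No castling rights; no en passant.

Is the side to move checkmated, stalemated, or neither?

stalemate

Black to move; black king on h8.
In check: no.
King squares — g7: attacked by Rf7; h7: attacked by Rf7; g8: attacked by Ne7.
Legal moves for Black: none.
Not in check and no legal moves → stalemate.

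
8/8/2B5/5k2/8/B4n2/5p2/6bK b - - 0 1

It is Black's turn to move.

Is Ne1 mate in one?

After Ne1: white king on h1; in check: no.
White is not in check, so this cannot be checkmate.

no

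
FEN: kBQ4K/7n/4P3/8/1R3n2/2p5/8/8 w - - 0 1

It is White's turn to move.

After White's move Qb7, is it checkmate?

After Qb7: black king on a8; in check: yes, from the white queen on b7.
King squares — a7: attacked by Qb7; b7: attacked by Rb4; b8: attacked by Qb7.
Black has no legal moves → checkmate.

yes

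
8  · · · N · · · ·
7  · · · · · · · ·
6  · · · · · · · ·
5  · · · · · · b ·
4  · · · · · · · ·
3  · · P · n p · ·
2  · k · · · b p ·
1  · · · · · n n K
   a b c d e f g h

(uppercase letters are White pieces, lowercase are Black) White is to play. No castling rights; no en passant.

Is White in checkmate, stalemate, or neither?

White to move; white king on h1.
In check: yes, from the black pawn on g2.
King squares — g1: attacked by Bf2; g2: attacked by Ne3; h2: attacked by Nf1.
Legal moves for White: none.
In check with no legal moves → checkmate.

checkmate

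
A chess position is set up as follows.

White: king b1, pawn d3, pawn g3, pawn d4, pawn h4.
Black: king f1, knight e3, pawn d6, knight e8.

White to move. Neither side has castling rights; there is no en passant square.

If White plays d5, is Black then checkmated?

After d5: black king on f1; in check: no.
Black is not in check, so this cannot be checkmate.

no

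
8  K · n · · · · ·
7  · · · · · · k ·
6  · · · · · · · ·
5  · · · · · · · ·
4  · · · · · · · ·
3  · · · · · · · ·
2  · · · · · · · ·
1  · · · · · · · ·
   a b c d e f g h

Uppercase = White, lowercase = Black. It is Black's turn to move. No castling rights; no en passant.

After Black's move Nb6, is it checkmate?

no

After Nb6: white king on a8; in check: yes, from the black knight on b6.
White has 3 legal replies: Kb8, Kb7, Ka7.
In check but a legal move exists → not checkmate.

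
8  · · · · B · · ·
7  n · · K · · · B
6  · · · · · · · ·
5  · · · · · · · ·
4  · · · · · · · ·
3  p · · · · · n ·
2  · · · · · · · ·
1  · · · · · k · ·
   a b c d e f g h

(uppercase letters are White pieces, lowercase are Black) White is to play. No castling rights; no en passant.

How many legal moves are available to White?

White to move; king on d7.
In check: no.
Legal moves: Bf7, Beg6, Bh5, Bg8, Bhg6, Bf5, Be4, Bd3+, Bc2, Bb1, Kd8, Ke7, Kc7, Ke6, Kd6.
Count: 15.

15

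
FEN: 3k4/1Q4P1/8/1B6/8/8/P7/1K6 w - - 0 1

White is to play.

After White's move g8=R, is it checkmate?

After g8=R: black king on d8; in check: yes, from the white rook on g8.
King squares — c7: attacked by Qb7; d7: attacked by Bb5; e7: attacked by Qb7; c8: attacked by Qb7; e8: attacked by Bb5.
Black has no legal moves → checkmate.

yes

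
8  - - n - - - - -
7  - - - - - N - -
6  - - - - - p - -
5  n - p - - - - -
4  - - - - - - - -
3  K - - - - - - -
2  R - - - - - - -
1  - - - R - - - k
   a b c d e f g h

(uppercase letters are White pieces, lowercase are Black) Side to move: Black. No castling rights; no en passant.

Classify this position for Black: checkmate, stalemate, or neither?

checkmate

Black to move; black king on h1.
In check: yes, from the white rook on d1.
King squares — g1: attacked by Rd1; g2: attacked by Ra2; h2: attacked by Ra2.
Legal moves for Black: none.
In check with no legal moves → checkmate.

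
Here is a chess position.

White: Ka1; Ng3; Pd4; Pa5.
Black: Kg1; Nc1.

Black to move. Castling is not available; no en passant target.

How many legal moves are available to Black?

Black to move; king on g1.
In check: no.
Legal moves: Kh2, Kg2, Kf2, Nd3, Nb3+, Ne2, Na2.
Count: 7.

7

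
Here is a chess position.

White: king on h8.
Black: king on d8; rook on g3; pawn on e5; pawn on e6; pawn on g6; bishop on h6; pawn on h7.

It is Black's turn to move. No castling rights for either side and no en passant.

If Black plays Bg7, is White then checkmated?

no

After Bg7: white king on h8; in check: yes, from the black bishop on g7.
White has 3 legal replies: Kg8, Kxh7, Kxg7.
In check but a legal move exists → not checkmate.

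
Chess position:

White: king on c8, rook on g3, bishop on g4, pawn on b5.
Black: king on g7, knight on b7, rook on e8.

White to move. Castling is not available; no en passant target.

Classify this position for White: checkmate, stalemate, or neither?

neither

White to move; white king on c8.
In check: yes, from the black rook on e8.
King squares — b7: available; c7: available; d7: available; b8: attacked by Re8; d8: attacked by Nb7.
Legal moves for White: Kd7, Kc7, Kxb7.
White is in check but has 3 legal moves → neither.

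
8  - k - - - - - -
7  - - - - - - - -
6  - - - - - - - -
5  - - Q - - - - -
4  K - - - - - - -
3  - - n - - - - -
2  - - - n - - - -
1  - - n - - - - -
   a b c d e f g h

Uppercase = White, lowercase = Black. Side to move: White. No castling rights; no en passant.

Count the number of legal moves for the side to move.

White to move; king on a4.
In check: yes, from the black knight on c3.
Legal moves: Ka5, Kb4, Ka3, Qxc3.
Count: 4.

4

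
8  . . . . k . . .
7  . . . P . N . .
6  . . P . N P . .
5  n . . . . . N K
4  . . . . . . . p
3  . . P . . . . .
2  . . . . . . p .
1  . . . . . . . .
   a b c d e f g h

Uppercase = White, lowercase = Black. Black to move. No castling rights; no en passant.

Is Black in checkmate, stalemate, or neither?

checkmate

Black to move; black king on e8.
In check: yes, from the white pawn on d7.
King squares — d7: attacked by Pc6; e7: attacked by Pf6; f7: attacked by Ng5; d8: attacked by Ne6; f8: attacked by Ne6.
Legal moves for Black: none.
In check with no legal moves → checkmate.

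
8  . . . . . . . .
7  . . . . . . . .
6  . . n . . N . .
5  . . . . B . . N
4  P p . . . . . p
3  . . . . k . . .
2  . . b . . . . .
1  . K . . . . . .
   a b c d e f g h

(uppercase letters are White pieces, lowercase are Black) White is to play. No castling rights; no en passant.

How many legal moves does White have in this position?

5

White to move; king on b1.
In check: yes, from the black bishop on c2.
Legal moves: Kxc2, Kb2, Ka2, Kc1, Ka1.
Count: 5.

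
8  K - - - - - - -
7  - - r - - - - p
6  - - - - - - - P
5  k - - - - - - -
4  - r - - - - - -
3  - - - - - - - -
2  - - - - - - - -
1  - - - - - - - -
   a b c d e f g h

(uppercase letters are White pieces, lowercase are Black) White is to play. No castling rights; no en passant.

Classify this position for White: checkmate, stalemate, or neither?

stalemate

White to move; white king on a8.
In check: no.
King squares — a7: attacked by Rc7; b7: attacked by Rb4; b8: attacked by Rb4.
Legal moves for White: none.
Not in check and no legal moves → stalemate.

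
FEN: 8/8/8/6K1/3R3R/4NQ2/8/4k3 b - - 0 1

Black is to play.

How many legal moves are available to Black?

Black to move; king on e1.
In check: no.
Legal moves: none.
Count: 0.

0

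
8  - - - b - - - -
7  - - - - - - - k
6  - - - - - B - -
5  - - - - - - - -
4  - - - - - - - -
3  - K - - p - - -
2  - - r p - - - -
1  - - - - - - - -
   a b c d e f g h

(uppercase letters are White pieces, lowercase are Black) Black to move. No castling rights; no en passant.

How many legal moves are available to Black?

22

Black to move; king on h7.
In check: no.
Legal moves: Be7, Bc7, Bxf6, Bb6, Ba5, Kg8, Kh6, Kg6, Rc8, Rc7, Rc6, Rc5, Rc4, Rc3+, Rb2+, Ra2, Rc1, e2, d1=Q, d1=R, d1=B, d1=N.
Count: 22.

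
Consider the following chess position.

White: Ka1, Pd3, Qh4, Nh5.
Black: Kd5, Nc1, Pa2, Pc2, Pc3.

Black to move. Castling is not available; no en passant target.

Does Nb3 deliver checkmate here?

no

After Nb3: white king on a1; in check: yes, from the black knight on b3.
White has 1 legal reply: Kxa2.
In check but a legal move exists → not checkmate.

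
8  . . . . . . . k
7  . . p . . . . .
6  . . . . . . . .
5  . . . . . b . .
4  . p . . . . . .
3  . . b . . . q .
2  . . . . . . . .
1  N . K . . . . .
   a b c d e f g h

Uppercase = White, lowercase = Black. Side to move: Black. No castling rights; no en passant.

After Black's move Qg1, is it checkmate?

After Qg1: white king on c1; in check: yes, from the black queen on g1.
King squares — b1: attacked by Qg1; d1: attacked by Qg1; b2: attacked by Bc3; c2: attacked by Bf5; d2: attacked by Bc3.
White has no legal moves → checkmate.

yes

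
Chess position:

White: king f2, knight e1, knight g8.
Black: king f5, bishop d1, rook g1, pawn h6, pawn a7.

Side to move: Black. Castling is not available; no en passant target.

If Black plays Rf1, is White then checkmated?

no

After Rf1: white king on f2; in check: yes, from the black rook on f1.
White has 4 legal replies: Kg3, Ke3, Kg2, Kxf1.
In check but a legal move exists → not checkmate.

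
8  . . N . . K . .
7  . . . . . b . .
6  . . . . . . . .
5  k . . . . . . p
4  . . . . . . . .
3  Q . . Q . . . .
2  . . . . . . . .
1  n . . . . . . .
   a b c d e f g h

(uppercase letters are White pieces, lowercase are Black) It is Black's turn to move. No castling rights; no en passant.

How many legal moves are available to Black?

Black to move; king on a5.
In check: yes, from the white queen on a3.
Legal moves: none.
Count: 0.

0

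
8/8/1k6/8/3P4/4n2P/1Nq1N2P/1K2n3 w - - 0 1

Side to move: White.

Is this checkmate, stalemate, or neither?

neither

White to move; white king on b1.
In check: yes, from the black queen on c2.
King squares — a1: available; c1: attacked by Qc2; a2: available; b2: own knight; c2: attacked by Ne1.
Legal moves for White: Ka2, Ka1.
White is in check but has 2 legal moves → neither.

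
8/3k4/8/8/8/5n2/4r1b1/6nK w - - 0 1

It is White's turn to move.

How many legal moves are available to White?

0

White to move; king on h1.
In check: yes, from the black bishop on g2.
Legal moves: none.
Count: 0.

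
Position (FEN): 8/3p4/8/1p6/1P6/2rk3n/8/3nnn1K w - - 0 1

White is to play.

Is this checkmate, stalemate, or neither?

stalemate

White to move; white king on h1.
In check: no.
King squares — g1: attacked by Nh3; g2: attacked by Ne1; h2: attacked by Nf1.
Legal moves for White: none.
Not in check and no legal moves → stalemate.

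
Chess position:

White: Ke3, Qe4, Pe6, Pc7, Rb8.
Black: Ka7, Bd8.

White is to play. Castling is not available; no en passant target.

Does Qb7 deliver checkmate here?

After Qb7: black king on a7; in check: yes, from the white queen on b7.
King squares — a6: attacked by Qb7; b6: attacked by Qb7; b7: attacked by Rb8; a8: attacked by Qb7; b8: attacked by Qb7.
Black has no legal moves → checkmate.

yes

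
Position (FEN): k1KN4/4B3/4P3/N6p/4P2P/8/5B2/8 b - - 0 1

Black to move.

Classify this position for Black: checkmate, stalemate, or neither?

stalemate

Black to move; black king on a8.
In check: no.
King squares — a7: attacked by Bf2; b7: attacked by Na5; b8: attacked by Kc8.
Legal moves for Black: none.
Not in check and no legal moves → stalemate.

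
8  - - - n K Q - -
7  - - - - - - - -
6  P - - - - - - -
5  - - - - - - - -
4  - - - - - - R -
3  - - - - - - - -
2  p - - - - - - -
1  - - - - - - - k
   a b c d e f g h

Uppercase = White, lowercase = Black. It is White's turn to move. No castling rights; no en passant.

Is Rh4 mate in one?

After Rh4: black king on h1; in check: yes, from the white rook on h4.
Black has 2 legal replies: Kg2, Kg1.
In check but a legal move exists → not checkmate.

no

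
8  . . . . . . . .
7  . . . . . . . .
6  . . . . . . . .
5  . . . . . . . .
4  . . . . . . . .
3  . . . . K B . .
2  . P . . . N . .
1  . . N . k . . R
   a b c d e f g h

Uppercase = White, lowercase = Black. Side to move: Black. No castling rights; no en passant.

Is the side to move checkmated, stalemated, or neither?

Black to move; black king on e1.
In check: yes, from the white rook on h1.
King squares — d1: attacked by Rh1; f1: attacked by Rh1; d2: attacked by Ke3; e2: attacked by Nc1; f2: attacked by Ke3.
Legal moves for Black: none.
In check with no legal moves → checkmate.

checkmate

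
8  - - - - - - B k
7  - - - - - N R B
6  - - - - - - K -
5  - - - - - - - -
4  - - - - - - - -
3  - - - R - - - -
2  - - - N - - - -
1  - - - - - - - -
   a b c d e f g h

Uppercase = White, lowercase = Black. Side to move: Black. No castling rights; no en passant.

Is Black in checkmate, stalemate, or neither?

checkmate

Black to move; black king on h8.
In check: yes, from the white knight on f7.
King squares — g7: attacked by Kg6; h7: attacked by Kg6; g8: attacked by Rg7.
Legal moves for Black: none.
In check with no legal moves → checkmate.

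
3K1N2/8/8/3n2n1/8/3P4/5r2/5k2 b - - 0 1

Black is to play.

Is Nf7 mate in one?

After Nf7: white king on d8; in check: yes, from the black knight on f7.
White has 3 legal replies: Ke8, Kc8, Kd7.
In check but a legal move exists → not checkmate.

no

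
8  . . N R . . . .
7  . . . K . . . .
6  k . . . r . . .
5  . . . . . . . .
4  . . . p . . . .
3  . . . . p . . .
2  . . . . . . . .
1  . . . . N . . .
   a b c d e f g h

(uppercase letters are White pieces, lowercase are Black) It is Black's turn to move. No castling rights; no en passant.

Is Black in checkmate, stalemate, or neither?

Black to move; black king on a6.
In check: no.
Legal moves for Black: Re8, Re7+, Rh6, Rg6, Rf6, Rd6+, Rc6, Rb6, Re5, Re4, Kb7, Kb5, Ka5, d3, e2.
Black has 15 legal moves and is not in check → neither.

neither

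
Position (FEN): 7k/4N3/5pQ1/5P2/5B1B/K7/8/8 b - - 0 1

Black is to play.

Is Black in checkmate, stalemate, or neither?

Black to move; black king on h8.
In check: no.
King squares — g7: attacked by Qg6; h7: attacked by Qg6; g8: attacked by Qg6.
Legal moves for Black: none.
Not in check and no legal moves → stalemate.

stalemate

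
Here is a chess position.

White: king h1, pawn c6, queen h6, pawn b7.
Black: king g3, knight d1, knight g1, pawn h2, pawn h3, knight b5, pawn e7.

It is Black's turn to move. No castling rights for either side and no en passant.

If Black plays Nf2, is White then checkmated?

yes

After Nf2: white king on h1; in check: yes, from the black knight on f2.
King squares — g1: attacked by Ph2; g2: attacked by Kg3; h2: attacked by Kg3.
White has no legal moves → checkmate.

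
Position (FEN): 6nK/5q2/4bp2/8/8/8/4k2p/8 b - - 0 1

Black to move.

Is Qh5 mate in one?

After Qh5: white king on h8; in check: yes, from the black queen on h5.
White has 1 legal reply: Kg7.
In check but a legal move exists → not checkmate.

no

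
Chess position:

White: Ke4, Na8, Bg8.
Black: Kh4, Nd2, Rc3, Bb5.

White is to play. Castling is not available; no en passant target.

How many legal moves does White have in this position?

5

White to move; king on e4.
In check: yes, from the black knight on d2.
Legal moves: Kf5, Ke5, Kd5, Kf4, Kd4.
Count: 5.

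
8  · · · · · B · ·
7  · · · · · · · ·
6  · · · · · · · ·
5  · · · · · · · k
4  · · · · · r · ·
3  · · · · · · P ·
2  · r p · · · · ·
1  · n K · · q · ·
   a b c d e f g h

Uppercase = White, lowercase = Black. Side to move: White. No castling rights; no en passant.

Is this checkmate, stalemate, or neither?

neither

White to move; white king on c1.
In check: yes, from the black queen on f1.
Legal moves for White: Kxb2.
White is in check but has 1 legal move → neither.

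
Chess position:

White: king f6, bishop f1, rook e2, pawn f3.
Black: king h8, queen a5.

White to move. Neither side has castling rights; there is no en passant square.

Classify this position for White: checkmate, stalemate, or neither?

White to move; white king on f6.
In check: no.
Legal moves for White include: Kf7, Ke7, Kg6, Ke6, Re8+, Re7, Re6, Re5, Re4, Re3, Rh2+, Rg2, Rf2, Rd2, Rc2, Rb2, Ra2, Re1, ... (list truncated; more exist).
White has legal moves and is not in check → neither.

neither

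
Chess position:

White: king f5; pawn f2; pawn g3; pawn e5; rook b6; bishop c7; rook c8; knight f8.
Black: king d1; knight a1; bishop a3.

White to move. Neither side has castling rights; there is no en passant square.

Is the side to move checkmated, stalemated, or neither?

White to move; white king on f5.
In check: no.
Legal moves for White include: Nh7, Nd7, Ng6, Ne6, Re8, Rd8+, Rcb8, Ra8, Bd8, Bb8, Bd6, Rbb8, Rb7, Rh6, Rg6, Rf6, Re6, Rd6+, ... (list truncated; more exist).
White has legal moves and is not in check → neither.

neither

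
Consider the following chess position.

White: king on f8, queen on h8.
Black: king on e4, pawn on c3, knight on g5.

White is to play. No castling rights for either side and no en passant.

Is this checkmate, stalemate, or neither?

White to move; white king on f8.
In check: no.
Legal moves for White: Qg8, Qh7+, Qg7, Qh6, Qf6, Qh5, Qe5+, Qh4+, Qd4+, Qh3, Qxc3, Qh2, Qh1+, Kg8, Ke8, Kg7, Ke7.
White has 17 legal moves and is not in check → neither.

neither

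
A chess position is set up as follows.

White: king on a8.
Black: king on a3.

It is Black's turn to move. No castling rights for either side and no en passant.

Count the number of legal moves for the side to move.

5

Black to move; king on a3.
In check: no.
Legal moves: Kb4, Ka4, Kb3, Kb2, Ka2.
Count: 5.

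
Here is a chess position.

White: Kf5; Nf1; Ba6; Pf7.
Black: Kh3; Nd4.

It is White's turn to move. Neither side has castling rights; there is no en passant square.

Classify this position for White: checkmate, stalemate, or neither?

neither

White to move; white king on f5.
In check: yes, from the black knight on d4.
Legal moves for White: Kg6, Kf6, Kg5, Ke5, Kf4, Ke4.
White is in check but has 6 legal moves → neither.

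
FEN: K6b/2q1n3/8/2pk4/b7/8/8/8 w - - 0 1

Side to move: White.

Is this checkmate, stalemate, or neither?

White to move; white king on a8.
In check: no.
King squares — a7: attacked by Qc7; b7: attacked by Qc7; b8: attacked by Qc7.
Legal moves for White: none.
Not in check and no legal moves → stalemate.

stalemate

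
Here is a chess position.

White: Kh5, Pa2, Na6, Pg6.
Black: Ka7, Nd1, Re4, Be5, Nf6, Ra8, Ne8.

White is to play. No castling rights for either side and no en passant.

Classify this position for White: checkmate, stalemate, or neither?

White to move; white king on h5.
In check: yes, from the black knight on f6.
King squares — g4: attacked by Re4; h4: attacked by Re4; g5: available; g6: own pawn; h6: available.
Legal moves for White: Kh6, Kg5.
White is in check but has 2 legal moves → neither.

neither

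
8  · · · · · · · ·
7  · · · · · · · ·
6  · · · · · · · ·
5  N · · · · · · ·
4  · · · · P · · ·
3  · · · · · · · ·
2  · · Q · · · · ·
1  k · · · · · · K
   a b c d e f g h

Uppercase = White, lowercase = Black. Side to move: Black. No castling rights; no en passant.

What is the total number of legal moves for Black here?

0

Black to move; king on a1.
In check: no.
Legal moves: none.
Count: 0.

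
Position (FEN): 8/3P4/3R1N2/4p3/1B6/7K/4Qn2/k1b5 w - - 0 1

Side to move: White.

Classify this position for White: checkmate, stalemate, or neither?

White to move; white king on h3.
In check: yes, from the black knight on f2.
Legal moves for White: Kh4, Kg3, Kh2, Kg2, Qxf2.
White is in check but has 5 legal moves → neither.

neither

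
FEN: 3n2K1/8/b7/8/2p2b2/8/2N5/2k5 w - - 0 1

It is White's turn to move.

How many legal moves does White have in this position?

White to move; king on g8.
In check: no.
Legal moves: Kh8, Kf8, Kh7, Kg7, Nd4, Nb4, Ne3, Na3, Ne1, Na1.
Count: 10.

10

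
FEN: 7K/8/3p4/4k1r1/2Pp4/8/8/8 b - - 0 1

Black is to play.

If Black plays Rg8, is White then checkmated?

no

After Rg8: white king on h8; in check: yes, from the black rook on g8.
White has 2 legal replies: Kxg8, Kh7.
In check but a legal move exists → not checkmate.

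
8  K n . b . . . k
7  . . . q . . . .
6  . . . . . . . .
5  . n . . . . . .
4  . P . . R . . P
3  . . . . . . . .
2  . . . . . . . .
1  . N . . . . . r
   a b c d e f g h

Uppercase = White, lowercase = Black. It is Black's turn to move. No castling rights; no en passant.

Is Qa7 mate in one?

yes

After Qa7: white king on a8; in check: yes, from the black queen on a7.
King squares — a7: attacked by Nb5; b7: attacked by Qa7; b8: attacked by Qa7.
White has no legal moves → checkmate.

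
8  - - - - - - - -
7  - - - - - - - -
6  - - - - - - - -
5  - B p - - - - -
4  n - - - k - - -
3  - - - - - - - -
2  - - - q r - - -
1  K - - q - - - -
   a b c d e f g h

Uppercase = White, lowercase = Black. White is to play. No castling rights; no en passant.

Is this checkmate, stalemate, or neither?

checkmate

White to move; white king on a1.
In check: yes, from the black queen on d1.
King squares — b1: attacked by Qd1; a2: attacked by Qd2; b2: attacked by Qd2.
Legal moves for White: none.
In check with no legal moves → checkmate.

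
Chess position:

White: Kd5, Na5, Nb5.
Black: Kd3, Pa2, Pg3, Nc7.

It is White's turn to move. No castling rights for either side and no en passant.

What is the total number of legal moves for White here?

5

White to move; king on d5.
In check: yes, from the black knight on c7.
Legal moves: Kd6, Kc6, Ke5, Kc5, Nxc7.
Count: 5.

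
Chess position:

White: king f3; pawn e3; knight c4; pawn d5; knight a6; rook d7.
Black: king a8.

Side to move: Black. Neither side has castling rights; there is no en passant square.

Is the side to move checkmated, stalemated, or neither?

stalemate

Black to move; black king on a8.
In check: no.
King squares — a7: attacked by Rd7; b7: attacked by Rd7; b8: attacked by Na6.
Legal moves for Black: none.
Not in check and no legal moves → stalemate.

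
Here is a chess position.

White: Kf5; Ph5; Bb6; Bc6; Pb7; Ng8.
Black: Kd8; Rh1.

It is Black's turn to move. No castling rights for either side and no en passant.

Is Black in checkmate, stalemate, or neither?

Black to move; black king on d8.
In check: yes, from the white bishop on b6.
King squares — c7: attacked by Bb6; d7: attacked by Bc6; e7: attacked by Ng8; c8: attacked by Pb7; e8: attacked by Bc6.
Legal moves for Black: none.
In check with no legal moves → checkmate.

checkmate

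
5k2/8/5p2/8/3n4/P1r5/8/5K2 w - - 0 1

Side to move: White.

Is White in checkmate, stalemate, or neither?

White to move; white king on f1.
In check: no.
Legal moves for White: Kg2, Kf2, Kg1, Ke1, a4.
White has 5 legal moves and is not in check → neither.

neither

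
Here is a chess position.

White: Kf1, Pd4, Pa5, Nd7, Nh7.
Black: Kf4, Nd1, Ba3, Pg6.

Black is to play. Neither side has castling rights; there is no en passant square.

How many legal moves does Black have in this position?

18

Black to move; king on f4.
In check: no.
Legal moves: Kf5, Kg4, Ke4, Kg3, Kf3, Ke3, Bf8, Be7, Bd6, Bc5, Bb4, Bb2, Bc1, Ne3+, Nc3, Nf2, Nb2, g5.
Count: 18.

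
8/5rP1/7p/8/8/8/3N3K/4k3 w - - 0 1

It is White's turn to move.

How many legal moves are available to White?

15

White to move; king on h2.
In check: no.
Legal moves: Kh3, Kg3, Kg2, Kh1, Kg1, Ne4, Nc4, Nf3+, Nb3, Nf1, Nb1, g8=Q, g8=R, g8=B, g8=N.
Count: 15.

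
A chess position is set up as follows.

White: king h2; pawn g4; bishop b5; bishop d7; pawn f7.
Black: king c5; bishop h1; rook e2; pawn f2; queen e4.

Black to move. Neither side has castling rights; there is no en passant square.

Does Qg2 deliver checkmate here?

After Qg2: white king on h2; in check: yes, from the black queen on g2.
King squares — g1: attacked by Pf2; h1: attacked by Qg2; g2: attacked by Bh1; g3: attacked by Qg2; h3: attacked by Qg2.
White has no legal moves → checkmate.

yes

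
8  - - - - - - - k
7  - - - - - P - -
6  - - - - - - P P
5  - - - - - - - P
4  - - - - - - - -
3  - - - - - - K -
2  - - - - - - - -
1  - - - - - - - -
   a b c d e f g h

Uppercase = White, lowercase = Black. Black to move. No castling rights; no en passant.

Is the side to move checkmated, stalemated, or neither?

stalemate

Black to move; black king on h8.
In check: no.
King squares — g7: attacked by Ph6; h7: attacked by Pg6; g8: attacked by Pf7.
Legal moves for Black: none.
Not in check and no legal moves → stalemate.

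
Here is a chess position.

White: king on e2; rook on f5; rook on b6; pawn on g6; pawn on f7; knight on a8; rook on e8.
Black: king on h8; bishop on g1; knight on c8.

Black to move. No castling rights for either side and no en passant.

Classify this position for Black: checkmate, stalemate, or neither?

Black to move; black king on h8.
In check: yes, from the white rook on e8.
Legal moves for Black: Kg7.
Black is in check but has 1 legal move → neither.

neither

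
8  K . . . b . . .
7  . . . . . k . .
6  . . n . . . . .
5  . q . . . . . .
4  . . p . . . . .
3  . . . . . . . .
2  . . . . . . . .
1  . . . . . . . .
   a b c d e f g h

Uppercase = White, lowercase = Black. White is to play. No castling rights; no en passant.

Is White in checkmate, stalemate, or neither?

stalemate

White to move; white king on a8.
In check: no.
King squares — a7: attacked by Nc6; b7: attacked by Qb5; b8: attacked by Qb5.
Legal moves for White: none.
Not in check and no legal moves → stalemate.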